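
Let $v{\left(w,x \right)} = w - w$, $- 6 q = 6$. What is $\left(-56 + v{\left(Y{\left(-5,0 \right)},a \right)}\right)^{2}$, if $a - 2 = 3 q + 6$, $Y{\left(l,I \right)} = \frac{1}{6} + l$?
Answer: $3136$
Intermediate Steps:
$q = -1$ ($q = \left(- \frac{1}{6}\right) 6 = -1$)
$Y{\left(l,I \right)} = \frac{1}{6} + l$
$a = 5$ ($a = 2 + \left(3 \left(-1\right) + 6\right) = 2 + \left(-3 + 6\right) = 2 + 3 = 5$)
$v{\left(w,x \right)} = 0$
$\left(-56 + v{\left(Y{\left(-5,0 \right)},a \right)}\right)^{2} = \left(-56 + 0\right)^{2} = \left(-56\right)^{2} = 3136$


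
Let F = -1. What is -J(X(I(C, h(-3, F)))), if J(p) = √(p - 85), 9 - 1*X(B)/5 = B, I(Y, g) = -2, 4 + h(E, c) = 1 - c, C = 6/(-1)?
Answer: -I*√30 ≈ -5.4772*I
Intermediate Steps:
C = -6 (C = 6*(-1) = -6)
h(E, c) = -3 - c (h(E, c) = -4 + (1 - c) = -3 - c)
X(B) = 45 - 5*B
J(p) = √(-85 + p)
-J(X(I(C, h(-3, F)))) = -√(-85 + (45 - 5*(-2))) = -√(-85 + (45 + 10)) = -√(-85 + 55) = -√(-30) = -I*√30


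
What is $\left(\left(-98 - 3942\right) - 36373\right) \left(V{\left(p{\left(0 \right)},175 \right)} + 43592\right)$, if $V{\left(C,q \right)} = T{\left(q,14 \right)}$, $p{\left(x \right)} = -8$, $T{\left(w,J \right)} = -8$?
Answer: $-1761360192$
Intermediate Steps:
$V{\left(C,q \right)} = -8$
$\left(\left(-98 - 3942\right) - 36373\right) \left(V{\left(p{\left(0 \right)},175 \right)} + 43592\right) = \left(\left(-98 - 3942\right) - 36373\right) \left(-8 + 43592\right) = \left(\left(-98 - 3942\right) - 36373\right) 43584 = \left(-4040 - 36373\right) 43584 = \left(-40413\right) 43584 = -1761360192$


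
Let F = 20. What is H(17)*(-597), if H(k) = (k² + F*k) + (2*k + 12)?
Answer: -402975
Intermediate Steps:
H(k) = 12 + k² + 22*k (H(k) = (k² + 20*k) + (2*k + 12) = (k² + 20*k) + (12 + 2*k) = 12 + k² + 22*k)
H(17)*(-597) = (12 + 17² + 22*17)*(-597) = (12 + 289 + 374)*(-597) = 675*(-597) = -402975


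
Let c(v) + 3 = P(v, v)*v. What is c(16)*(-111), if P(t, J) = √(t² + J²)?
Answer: 333 - 28416*√2 ≈ -39853.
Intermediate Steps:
P(t, J) = √(J² + t²)
c(v) = -3 + v*√2*√(v²) (c(v) = -3 + √(v² + v²)*v = -3 + √(2*v²)*v = -3 + (√2*√(v²))*v = -3 + v*√2*√(v²))
c(16)*(-111) = (-3 + 16*√2*√(16²))*(-111) = (-3 + 16*√2*√256)*(-111) = (-3 + 16*√2*16)*(-111) = (-3 + 256*√2)*(-111) = 333 - 28416*√2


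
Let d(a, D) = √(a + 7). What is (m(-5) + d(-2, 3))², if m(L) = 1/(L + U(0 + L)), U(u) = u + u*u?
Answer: 1126/225 + 2*√5/15 ≈ 5.3026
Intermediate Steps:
U(u) = u + u²
d(a, D) = √(7 + a)
m(L) = 1/(L + L*(1 + L)) (m(L) = 1/(L + (0 + L)*(1 + (0 + L))) = 1/(L + L*(1 + L)))
(m(-5) + d(-2, 3))² = (1/((-5)*(2 - 5)) + √(7 - 2))² = (-⅕/(-3) + √5)² = (-⅕*(-⅓) + √5)² = (1/15 + √5)²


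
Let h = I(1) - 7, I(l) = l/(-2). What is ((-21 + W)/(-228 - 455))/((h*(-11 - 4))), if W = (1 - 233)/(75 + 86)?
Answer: 7226/24741675 ≈ 0.00029206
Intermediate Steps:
I(l) = -l/2 (I(l) = l*(-½) = -l/2)
W = -232/161 ≈ -1.4410
h = -15/2 (h = -½*1 - 7 = -½ - 7 = -15/2 ≈ -7.5000)
((-21 + W)/(-228 - 455))/((h*(-11 - 4))) = ((-21 - 232/161)/(-228 - 455))/((-15*(-11 - 4)/2)) = (-3613/161/(-683))/((-15/2*(-15))) = (-3613/161*(-1/683))/(225/2) = (3613/109963)*(2/225) = 7226/24741675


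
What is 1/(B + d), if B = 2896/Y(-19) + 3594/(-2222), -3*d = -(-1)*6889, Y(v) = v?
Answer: -63327/155174698 ≈ -0.00040810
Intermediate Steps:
d = -6889/3 (d = -(-1)*(-1*6889)/3 = -(-1)*(-6889)/3 = -⅓*6889 = -6889/3 ≈ -2296.3)
B = -3251599/21109 (B = 2896/(-19) + 3594/(-2222) = 2896*(-1/19) + 3594*(-1/2222) = -2896/19 - 1797/1111 = -3251599/21109 ≈ -154.04)
1/(B + d) = 1/(-3251599/21109 - 6889/3) = 1/(-155174698/63327) = -63327/155174698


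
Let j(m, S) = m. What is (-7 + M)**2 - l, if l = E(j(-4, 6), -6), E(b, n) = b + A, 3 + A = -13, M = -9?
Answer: 276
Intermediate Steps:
A = -16 (A = -3 - 13 = -16)
E(b, n) = -16 + b (E(b, n) = b - 16 = -16 + b)
l = -20 (l = -16 - 4 = -20)
(-7 + M)**2 - l = (-7 - 9)**2 - 1*(-20) = (-16)**2 + 20 = 256 + 20 = 276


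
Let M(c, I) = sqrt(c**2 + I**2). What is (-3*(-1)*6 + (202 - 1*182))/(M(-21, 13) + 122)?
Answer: 38/117 - 19*sqrt(610)/7137 ≈ 0.25904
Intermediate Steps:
M(c, I) = sqrt(I**2 + c**2)
(-3*(-1)*6 + (202 - 1*182))/(M(-21, 13) + 122) = (-3*(-1)*6 + (202 - 1*182))/(sqrt(13**2 + (-21)**2) + 122) = (3*6 + (202 - 182))/(sqrt(169 + 441) + 122) = (18 + 20)/(sqrt(610) + 122) = 38/(122 + sqrt(610))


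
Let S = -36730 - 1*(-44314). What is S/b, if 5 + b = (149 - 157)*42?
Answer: -7584/341 ≈ -22.240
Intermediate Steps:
S = 7584 (S = -36730 + 44314 = 7584)
b = -341 (b = -5 + (149 - 157)*42 = -5 - 8*42 = -5 - 336 = -341)
S/b = 7584/(-341) = 7584*(-1/341) = -7584/341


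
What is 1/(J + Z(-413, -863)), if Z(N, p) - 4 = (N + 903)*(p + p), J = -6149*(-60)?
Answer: -1/476796 ≈ -2.0973e-6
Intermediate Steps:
J = 368940
Z(N, p) = 4 + 2*p*(903 + N) (Z(N, p) = 4 + (N + 903)*(p + p) = 4 + (903 + N)*(2*p) = 4 + 2*p*(903 + N))
1/(J + Z(-413, -863)) = 1/(368940 + (4 + 1806*(-863) + 2*(-413)*(-863))) = 1/(368940 + (4 - 1558578 + 712838)) = 1/(368940 - 845736) = 1/(-476796) = -1/476796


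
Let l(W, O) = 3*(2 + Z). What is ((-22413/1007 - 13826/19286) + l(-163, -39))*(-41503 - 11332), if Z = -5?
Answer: 16404446391265/9710501 ≈ 1.6894e+6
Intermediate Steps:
l(W, O) = -9 (l(W, O) = 3*(2 - 5) = 3*(-3) = -9)
((-22413/1007 - 13826/19286) + l(-163, -39))*(-41503 - 11332) = ((-22413/1007 - 13826/19286) - 9)*(-41503 - 11332) = ((-22413*1/1007 - 13826*1/19286) - 9)*(-52835) = ((-22413/1007 - 6913/9643) - 9)*(-52835) = (-223089950/9710501 - 9)*(-52835) = -310484459/9710501*(-52835) = 16404446391265/9710501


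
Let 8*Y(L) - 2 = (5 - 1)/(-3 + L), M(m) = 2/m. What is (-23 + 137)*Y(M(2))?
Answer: 0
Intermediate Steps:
Y(L) = 1/4 + 1/(2*(-3 + L)) (Y(L) = 1/4 + ((5 - 1)/(-3 + L))/8 = 1/4 + (4/(-3 + L))/8 = 1/4 + 1/(2*(-3 + L)))
(-23 + 137)*Y(M(2)) = (-23 + 137)*((-1 + 2/2)/(4*(-3 + 2/2))) = 114*((-1 + 2*(1/2))/(4*(-3 + 2*(1/2)))) = 114*((-1 + 1)/(4*(-3 + 1))) = 114*((1/4)*0/(-2)) = 114*((1/4)*(-1/2)*0) = 114*0 = 0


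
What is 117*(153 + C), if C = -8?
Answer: 16965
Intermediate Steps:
117*(153 + C) = 117*(153 - 8) = 117*145 = 16965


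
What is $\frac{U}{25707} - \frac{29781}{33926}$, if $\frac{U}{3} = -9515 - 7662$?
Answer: $- \frac{837940291}{290711894} \approx -2.8824$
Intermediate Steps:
$U = -51531$ ($U = 3 \left(-9515 - 7662\right) = 3 \left(-17177\right) = -51531$)
$\frac{U}{25707} - \frac{29781}{33926} = - \frac{51531}{25707} - \frac{29781}{33926} = \left(-51531\right) \frac{1}{25707} - \frac{29781}{33926} = - \frac{17177}{8569} - \frac{29781}{33926} = - \frac{837940291}{290711894}$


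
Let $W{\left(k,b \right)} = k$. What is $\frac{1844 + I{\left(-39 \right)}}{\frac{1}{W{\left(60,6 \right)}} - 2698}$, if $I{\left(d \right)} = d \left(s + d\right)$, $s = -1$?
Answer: $- \frac{204240}{161879} \approx -1.2617$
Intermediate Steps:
$I{\left(d \right)} = d \left(-1 + d\right)$
$\frac{1844 + I{\left(-39 \right)}}{\frac{1}{W{\left(60,6 \right)}} - 2698} = \frac{1844 - 39 \left(-1 - 39\right)}{\frac{1}{60} - 2698} = \frac{1844 - -1560}{\frac{1}{60} - 2698} = \frac{1844 + 1560}{- \frac{161879}{60}} = 3404 \left(- \frac{60}{161879}\right) = - \frac{204240}{161879}$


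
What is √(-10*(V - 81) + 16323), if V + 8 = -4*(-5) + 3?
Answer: 3*√1887 ≈ 130.32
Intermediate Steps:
V = 15 (V = -8 + (-4*(-5) + 3) = -8 + (20 + 3) = -8 + 23 = 15)
√(-10*(V - 81) + 16323) = √(-10*(15 - 81) + 16323) = √(-10*(-66) + 16323) = √(660 + 16323) = √16983 = 3*√1887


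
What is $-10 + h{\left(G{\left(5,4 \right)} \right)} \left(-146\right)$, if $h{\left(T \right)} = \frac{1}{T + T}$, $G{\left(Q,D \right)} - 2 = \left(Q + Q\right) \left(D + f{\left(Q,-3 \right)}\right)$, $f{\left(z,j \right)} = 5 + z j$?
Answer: $- \frac{507}{58} \approx -8.7414$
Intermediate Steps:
$f{\left(z,j \right)} = 5 + j z$
$G{\left(Q,D \right)} = 2 + 2 Q \left(5 + D - 3 Q\right)$ ($G{\left(Q,D \right)} = 2 + \left(Q + Q\right) \left(D - \left(-5 + 3 Q\right)\right) = 2 + 2 Q \left(5 + D - 3 Q\right)$)
$h{\left(T \right)} = \frac{1}{2 T}$
$-10 + h{\left(G{\left(5,4 \right)} \right)} \left(-146\right) = -10 + \frac{1}{2 \left(2 - 10 \left(-5 + 3 \cdot 5\right) + 2 \cdot 4 \cdot 5\right)} \left(-146\right) = -10 + \frac{1}{2 \left(2 - 10 \left(-5 + 15\right) + 40\right)} \left(-146\right) = -10 + \frac{1}{2 \left(2 - 10 \cdot 10 + 40\right)} \left(-146\right) = -10 + \frac{1}{2 \left(2 - 100 + 40\right)} \left(-146\right) = -10 + \frac{1}{2 \left(-58\right)} \left(-146\right) = -10 + \frac{1}{2} \left(- \frac{1}{58}\right) \left(-146\right) = -10 - - \frac{73}{58} = -10 + \frac{73}{58} = - \frac{507}{58}$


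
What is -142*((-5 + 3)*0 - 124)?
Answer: 17608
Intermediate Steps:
-142*((-5 + 3)*0 - 124) = -142*(-2*0 - 124) = -142*(0 - 124) = -142*(-124) = 17608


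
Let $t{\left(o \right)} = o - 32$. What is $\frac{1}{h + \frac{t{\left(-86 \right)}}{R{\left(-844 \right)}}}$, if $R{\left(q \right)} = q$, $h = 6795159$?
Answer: $\frac{422}{2867557157} \approx 1.4716 \cdot 10^{-7}$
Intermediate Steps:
$t{\left(o \right)} = -32 + o$
$\frac{1}{h + \frac{t{\left(-86 \right)}}{R{\left(-844 \right)}}} = \frac{1}{6795159 + \frac{-32 - 86}{-844}} = \frac{1}{6795159 - - \frac{59}{422}} = \frac{1}{6795159 + \frac{59}{422}} = \frac{1}{\frac{2867557157}{422}} = \frac{422}{2867557157}$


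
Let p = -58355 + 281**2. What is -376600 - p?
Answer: -397206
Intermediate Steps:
p = 20606 (p = -58355 + 78961 = 20606)
-376600 - p = -376600 - 1*20606 = -376600 - 20606 = -397206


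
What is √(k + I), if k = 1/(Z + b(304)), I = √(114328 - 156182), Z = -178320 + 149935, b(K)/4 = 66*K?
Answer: √(51871 + 2690600641*I*√41854)/51871 ≈ 10.114 + 10.114*I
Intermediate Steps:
b(K) = 264*K (b(K) = 4*(66*K) = 264*K)
Z = -28385
I = I*√41854 (I = √(-41854) = I*√41854 ≈ 204.58*I)
k = 1/51871 (k = 1/(-28385 + 264*304) = 1/(-28385 + 80256) = 1/51871 ≈ 1.9279e-5)
√(k + I) = √(1/51871 + I*√41854)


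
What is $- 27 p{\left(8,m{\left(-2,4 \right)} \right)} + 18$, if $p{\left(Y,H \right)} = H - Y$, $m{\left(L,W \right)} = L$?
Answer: $288$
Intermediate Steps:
$- 27 p{\left(8,m{\left(-2,4 \right)} \right)} + 18 = - 27 \left(-2 - 8\right) + 18 = \left(-27\right) \left(-10\right) + 18 = 270 + 18 = 288$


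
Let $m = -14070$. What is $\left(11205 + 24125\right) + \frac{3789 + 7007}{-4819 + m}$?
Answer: $\frac{667337574}{18889} \approx 35329.0$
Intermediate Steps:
$\left(11205 + 24125\right) + \frac{3789 + 7007}{-4819 + m} = \left(11205 + 24125\right) + \frac{3789 + 7007}{-4819 - 14070} = 35330 + \frac{10796}{-18889} = 35330 + 10796 \left(- \frac{1}{18889}\right) = 35330 - \frac{10796}{18889} = \frac{667337574}{18889}$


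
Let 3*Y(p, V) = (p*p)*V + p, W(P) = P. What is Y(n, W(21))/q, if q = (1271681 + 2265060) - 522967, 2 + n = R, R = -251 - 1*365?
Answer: 1336631/1506887 ≈ 0.88701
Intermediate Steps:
R = -616 (R = -251 - 365 = -616)
n = -618 (n = -2 - 616 = -618)
Y(p, V) = p/3 + V*p²/3 (Y(p, V) = ((p*p)*V + p)/3 = (p²*V + p)/3 = (V*p² + p)/3 = (p + V*p²)/3 = p/3 + V*p²/3)
q = 3013774 (q = 3536741 - 522967 = 3013774)
Y(n, W(21))/q = ((⅓)*(-618)*(1 + 21*(-618)))/3013774 = ((⅓)*(-618)*(1 - 12978))*(1/3013774) = ((⅓)*(-618)*(-12977))*(1/3013774) = 2673262*(1/3013774) = 1336631/1506887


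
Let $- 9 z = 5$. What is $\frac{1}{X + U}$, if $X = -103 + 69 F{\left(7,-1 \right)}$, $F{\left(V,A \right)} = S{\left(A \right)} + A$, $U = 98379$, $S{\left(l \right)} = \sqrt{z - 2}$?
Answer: $\frac{98207}{9644627016} - \frac{23 i \sqrt{23}}{9644627016} \approx 1.0183 \cdot 10^{-5} - 1.1437 \cdot 10^{-8} i$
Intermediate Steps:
$z = - \frac{5}{9}$ ($z = \left(- \frac{1}{9}\right) 5 = - \frac{5}{9} \approx -0.55556$)
$S{\left(l \right)} = \frac{i \sqrt{23}}{3}$ ($S{\left(l \right)} = \sqrt{- \frac{5}{9} - 2} = \sqrt{- \frac{23}{9}} = \frac{i \sqrt{23}}{3}$)
$F{\left(V,A \right)} = A + \frac{i \sqrt{23}}{3}$ ($F{\left(V,A \right)} = \frac{i \sqrt{23}}{3} + A = A + \frac{i \sqrt{23}}{3}$)
$X = -172 + 23 i \sqrt{23}$ ($X = -103 + 69 \left(-1 + \frac{i \sqrt{23}}{3}\right) = -103 - \left(69 - 23 i \sqrt{23}\right) = -172 + 23 i \sqrt{23} \approx -172.0 + 110.3 i$)
$\frac{1}{X + U} = \frac{1}{\left(-172 + 23 i \sqrt{23}\right) + 98379} = \frac{1}{98207 + 23 i \sqrt{23}}$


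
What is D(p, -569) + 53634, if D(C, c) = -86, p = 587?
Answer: 53548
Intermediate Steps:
D(p, -569) + 53634 = -86 + 53634 = 53548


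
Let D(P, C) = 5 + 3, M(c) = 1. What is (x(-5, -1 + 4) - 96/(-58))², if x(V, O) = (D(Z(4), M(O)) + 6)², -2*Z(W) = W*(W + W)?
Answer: 32855824/841 ≈ 39068.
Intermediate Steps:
Z(W) = -W² (Z(W) = -W*(W + W)/2 = -W*2*W/2 = -W²)
D(P, C) = 8
x(V, O) = 196 (x(V, O) = (8 + 6)² = 14² = 196)
(x(-5, -1 + 4) - 96/(-58))² = (196 - 96/(-58))² = (196 - 96*(-1/58))² = (196 + 48/29)² = (5732/29)² = 32855824/841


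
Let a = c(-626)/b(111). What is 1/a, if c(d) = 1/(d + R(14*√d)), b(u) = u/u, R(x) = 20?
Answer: -606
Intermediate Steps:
b(u) = 1
c(d) = 1/(20 + d) (c(d) = 1/(d + 20) = 1/(20 + d))
a = -1/606 (a = 1/((20 - 626)*1) = 1/(-606) = -1/606*1 = -1/606 ≈ -0.0016502)
1/a = 1/(-1/606) = -606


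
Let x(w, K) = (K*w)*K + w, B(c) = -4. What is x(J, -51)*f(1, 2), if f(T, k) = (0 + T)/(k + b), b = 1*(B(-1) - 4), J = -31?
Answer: 40331/3 ≈ 13444.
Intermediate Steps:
b = -8 (b = 1*(-4 - 4) = 1*(-8) = -8)
x(w, K) = w + w*K² (x(w, K) = w*K² + w = w + w*K²)
f(T, k) = T/(-8 + k) (f(T, k) = (0 + T)/(k - 8) = T/(-8 + k))
x(J, -51)*f(1, 2) = (-31*(1 + (-51)²))*(1/(-8 + 2)) = (-31*(1 + 2601))*(1/(-6)) = (-31*2602)*(1*(-⅙)) = -80662*(-⅙) = 40331/3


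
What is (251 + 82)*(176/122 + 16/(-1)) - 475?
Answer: -324679/61 ≈ -5322.6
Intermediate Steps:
(251 + 82)*(176/122 + 16/(-1)) - 475 = 333*(176*(1/122) + 16*(-1)) - 475 = 333*(88/61 - 16) - 475 = 333*(-888/61) - 475 = -295704/61 - 475 = -324679/61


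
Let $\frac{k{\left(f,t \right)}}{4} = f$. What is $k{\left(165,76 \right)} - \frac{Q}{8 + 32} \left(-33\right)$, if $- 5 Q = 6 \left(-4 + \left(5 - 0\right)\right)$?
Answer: $\frac{65901}{100} \approx 659.01$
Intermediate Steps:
$k{\left(f,t \right)} = 4 f$
$Q = - \frac{6}{5}$ ($Q = - \frac{6 \left(-4 + \left(5 - 0\right)\right)}{5} = - \frac{6 \left(-4 + \left(5 + 0\right)\right)}{5} = - \frac{6 \left(-4 + 5\right)}{5} = - \frac{6 \cdot 1}{5} = \left(- \frac{1}{5}\right) 6 = - \frac{6}{5} \approx -1.2$)
$k{\left(165,76 \right)} - \frac{Q}{8 + 32} \left(-33\right) = 4 \cdot 165 - - \frac{6}{5 \left(8 + 32\right)} \left(-33\right) = 660 - - \frac{6}{5 \cdot 40} \left(-33\right) = 660 - \left(- \frac{6}{5}\right) \frac{1}{40} \left(-33\right) = 660 - \left(- \frac{3}{100}\right) \left(-33\right) = 660 - \frac{99}{100} = \frac{65901}{100}$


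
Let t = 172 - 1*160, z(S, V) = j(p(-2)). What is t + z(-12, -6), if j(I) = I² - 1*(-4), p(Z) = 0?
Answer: 16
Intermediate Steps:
j(I) = 4 + I² (j(I) = I² + 4 = 4 + I²)
z(S, V) = 4 (z(S, V) = 4 + 0² = 4 + 0 = 4)
t = 12 (t = 172 - 160 = 12)
t + z(-12, -6) = 12 + 4 = 16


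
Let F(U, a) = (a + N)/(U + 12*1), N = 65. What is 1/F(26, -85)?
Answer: -19/10 ≈ -1.9000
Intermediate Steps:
F(U, a) = (65 + a)/(12 + U) (F(U, a) = (a + 65)/(U + 12*1) = (65 + a)/(U + 12) = (65 + a)/(12 + U))
1/F(26, -85) = 1/((65 - 85)/(12 + 26)) = 1/(-20/38) = 1/((1/38)*(-20)) = 1/(-10/19) = -19/10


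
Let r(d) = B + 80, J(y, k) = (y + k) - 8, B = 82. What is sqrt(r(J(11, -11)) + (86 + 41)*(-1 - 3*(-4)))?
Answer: sqrt(1559) ≈ 39.484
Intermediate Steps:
J(y, k) = -8 + k + y (J(y, k) = (k + y) - 8 = -8 + k + y)
r(d) = 162 (r(d) = 82 + 80 = 162)
sqrt(r(J(11, -11)) + (86 + 41)*(-1 - 3*(-4))) = sqrt(162 + (86 + 41)*(-1 - 3*(-4))) = sqrt(162 + 127*(-1 + 12)) = sqrt(162 + 127*11) = sqrt(162 + 1397) = sqrt(1559)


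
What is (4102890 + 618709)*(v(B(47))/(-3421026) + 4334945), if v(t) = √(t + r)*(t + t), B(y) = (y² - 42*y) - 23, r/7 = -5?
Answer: 20467871977055 - 1000978988*√177/1710513 ≈ 2.0468e+13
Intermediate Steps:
r = -35 (r = 7*(-5) = -35)
B(y) = -23 + y² - 42*y
v(t) = 2*t*√(-35 + t) (v(t) = √(t - 35)*(t + t) = √(-35 + t)*(2*t) = 2*t*√(-35 + t))
(4102890 + 618709)*(v(B(47))/(-3421026) + 4334945) = (4102890 + 618709)*((2*(-23 + 47² - 42*47)*√(-35 + (-23 + 47² - 42*47)))/(-3421026) + 4334945) = 4721599*((2*(-23 + 2209 - 1974)*√(-35 + (-23 + 2209 - 1974)))*(-1/3421026) + 4334945) = 4721599*((2*212*√(-35 + 212))*(-1/3421026) + 4334945) = 4721599*((2*212*√177)*(-1/3421026) + 4334945) = 4721599*((424*√177)*(-1/3421026) + 4334945) = 4721599*(-212*√177/1710513 + 4334945) = 4721599*(4334945 - 212*√177/1710513) = 20467871977055 - 1000978988*√177/1710513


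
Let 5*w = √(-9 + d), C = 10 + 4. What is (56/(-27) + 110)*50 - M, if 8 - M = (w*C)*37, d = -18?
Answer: 145484/27 + 1554*I*√3/5 ≈ 5388.3 + 538.32*I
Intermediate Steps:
C = 14
w = 3*I*√3/5 (w = √(-9 - 18)/5 = √(-27)/5 = (3*I*√3)/5 = 3*I*√3/5 ≈ 1.0392*I)
M = 8 - 1554*I*√3/5 (M = 8 - (3*I*√3/5)*14*37 = 8 - 42*I*√3/5*37 = 8 - 1554*I*√3/5 ≈ 8.0 - 538.32*I)
(56/(-27) + 110)*50 - M = (56/(-27) + 110)*50 - (8 - 1554*I*√3/5) = (56*(-1/27) + 110)*50 + (-8 + 1554*I*√3/5) = (-56/27 + 110)*50 + (-8 + 1554*I*√3/5) = (2914/27)*50 + (-8 + 1554*I*√3/5) = 145700/27 + (-8 + 1554*I*√3/5) = 145484/27 + 1554*I*√3/5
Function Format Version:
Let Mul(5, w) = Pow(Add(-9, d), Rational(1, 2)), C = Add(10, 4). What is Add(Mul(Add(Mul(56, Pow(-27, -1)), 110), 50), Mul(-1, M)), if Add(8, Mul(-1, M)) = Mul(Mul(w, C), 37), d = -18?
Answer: Add(Rational(145484, 27), Mul(Rational(1554, 5), I, Pow(3, Rational(1, 2)))) ≈ Add(5388.3, Mul(538.32, I))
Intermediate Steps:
C = 14
w = Mul(Rational(3, 5), I, Pow(3, Rational(1, 2))) (w = Mul(Rational(1, 5), Pow(Add(-9, -18), Rational(1, 2))) = Mul(Rational(1, 5), Pow(-27, Rational(1, 2))) = Mul(Rational(1, 5), Mul(3, I, Pow(3, Rational(1, 2)))) = Mul(Rational(3, 5), I, Pow(3, Rational(1, 2))) ≈ Mul(1.0392, I))
M = Add(8, Mul(Rational(-1554, 5), I, Pow(3, Rational(1, 2)))) (M = Add(8, Mul(-1, Mul(Mul(Mul(Rational(3, 5), I, Pow(3, Rational(1, 2))), 14), 37))) = Add(8, Mul(-1, Mul(Mul(Rational(42, 5), I, Pow(3, Rational(1, 2))), 37))) = Add(8, Mul(-1, Mul(Rational(1554, 5), I, Pow(3, Rational(1, 2))))) = Add(8, Mul(Rational(-1554, 5), I, Pow(3, Rational(1, 2)))) ≈ Add(8.0000, Mul(-538.32, I)))
Add(Mul(Add(Mul(56, Pow(-27, -1)), 110), 50), Mul(-1, M)) = Add(Mul(Add(Mul(56, Pow(-27, -1)), 110), 50), Mul(-1, Add(8, Mul(Rational(-1554, 5), I, Pow(3, Rational(1, 2)))))) = Add(Mul(Add(Mul(56, Rational(-1, 27)), 110), 50), Add(-8, Mul(Rational(1554, 5), I, Pow(3, Rational(1, 2))))) = Add(Mul(Add(Rational(-56, 27), 110), 50), Add(-8, Mul(Rational(1554, 5), I, Pow(3, Rational(1, 2))))) = Add(Mul(Rational(2914, 27), 50), Add(-8, Mul(Rational(1554, 5), I, Pow(3, Rational(1, 2))))) = Add(Rational(145700, 27), Add(-8, Mul(Rational(1554, 5), I, Pow(3, Rational(1, 2))))) = Add(Rational(145484, 27), Mul(Rational(1554, 5), I, Pow(3, Rational(1, 2))))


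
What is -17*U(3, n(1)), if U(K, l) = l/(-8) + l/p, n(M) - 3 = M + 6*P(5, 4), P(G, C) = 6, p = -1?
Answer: 765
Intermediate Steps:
n(M) = 39 + M (n(M) = 3 + (M + 6*6) = 3 + (M + 36) = 3 + (36 + M) = 39 + M)
U(K, l) = -9*l/8 (U(K, l) = l/(-8) + l/(-1) = l*(-⅛) + l*(-1) = -l/8 - l = -9*l/8)
-17*U(3, n(1)) = -(-153)*(39 + 1)/8 = -(-153)*40/8 = -17*(-45) = 765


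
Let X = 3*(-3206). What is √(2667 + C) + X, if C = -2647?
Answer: -9618 + 2*√5 ≈ -9613.5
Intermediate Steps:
X = -9618
√(2667 + C) + X = √(2667 - 2647) - 9618 = √20 - 9618 = 2*√5 - 9618 = -9618 + 2*√5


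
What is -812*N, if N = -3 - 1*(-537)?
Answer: -433608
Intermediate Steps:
N = 534 (N = -3 + 537 = 534)
-812*N = -812*534 = -433608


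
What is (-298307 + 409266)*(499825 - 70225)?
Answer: 47667986400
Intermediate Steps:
(-298307 + 409266)*(499825 - 70225) = 110959*429600 = 47667986400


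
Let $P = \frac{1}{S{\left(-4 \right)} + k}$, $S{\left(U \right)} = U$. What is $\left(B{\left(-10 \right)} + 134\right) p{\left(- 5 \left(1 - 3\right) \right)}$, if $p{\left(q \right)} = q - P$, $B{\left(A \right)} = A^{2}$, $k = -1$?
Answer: $\frac{11934}{5} \approx 2386.8$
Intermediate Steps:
$P = - \frac{1}{5}$ ($P = \frac{1}{-4 - 1} = \frac{1}{-5} = - \frac{1}{5} \approx -0.2$)
$p{\left(q \right)} = \frac{1}{5} + q$ ($p{\left(q \right)} = q - - \frac{1}{5} = q + \frac{1}{5} = \frac{1}{5} + q$)
$\left(B{\left(-10 \right)} + 134\right) p{\left(- 5 \left(1 - 3\right) \right)} = \left(\left(-10\right)^{2} + 134\right) \left(\frac{1}{5} - 5 \left(1 - 3\right)\right) = \left(100 + 134\right) \left(\frac{1}{5} - -10\right) = 234 \left(\frac{1}{5} + 10\right) = 234 \cdot \frac{51}{5} = \frac{11934}{5}$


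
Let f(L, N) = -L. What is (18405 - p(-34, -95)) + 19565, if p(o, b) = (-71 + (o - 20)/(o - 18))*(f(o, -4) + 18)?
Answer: 41608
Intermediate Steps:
p(o, b) = (-71 + (-20 + o)/(-18 + o))*(18 - o) (p(o, b) = (-71 + (o - 20)/(o - 18))*(-o + 18) = (-71 + (-20 + o)/(-18 + o))*(18 - o))
(18405 - p(-34, -95)) + 19565 = (18405 - (-1258 + 70*(-34))) + 19565 = (18405 - (-1258 - 2380)) + 19565 = (18405 - 1*(-3638)) + 19565 = (18405 + 3638) + 19565 = 22043 + 19565 = 41608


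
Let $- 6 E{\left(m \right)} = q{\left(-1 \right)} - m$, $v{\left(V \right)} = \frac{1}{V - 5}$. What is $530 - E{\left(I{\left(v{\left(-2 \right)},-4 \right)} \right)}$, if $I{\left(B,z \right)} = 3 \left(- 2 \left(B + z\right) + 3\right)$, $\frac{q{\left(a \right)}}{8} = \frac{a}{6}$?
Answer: $\frac{66041}{126} \approx 524.13$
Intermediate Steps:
$q{\left(a \right)} = \frac{4 a}{3}$ ($q{\left(a \right)} = 8 \frac{a}{6} = \frac{4 a}{3}$)
$v{\left(V \right)} = \frac{1}{-5 + V}$
$I{\left(B,z \right)} = 9 - 6 B - 6 z$ ($I{\left(B,z \right)} = 3 \left(\left(- 2 B - 2 z\right) + 3\right) = 3 \left(3 - 2 B - 2 z\right) = 9 - 6 B - 6 z$)
$E{\left(m \right)} = \frac{2}{9} + \frac{m}{6}$ ($E{\left(m \right)} = - \frac{\frac{4}{3} \left(-1\right) - m}{6} = - \frac{- \frac{4}{3} - m}{6} = \frac{2}{9} + \frac{m}{6}$)
$530 - E{\left(I{\left(v{\left(-2 \right)},-4 \right)} \right)} = 530 - \left(\frac{2}{9} + \frac{9 - \frac{6}{-5 - 2} - -24}{6}\right) = 530 - \left(\frac{2}{9} + \frac{9 - \frac{6}{-7} + 24}{6}\right) = 530 - \left(\frac{2}{9} + \frac{9 - - \frac{6}{7} + 24}{6}\right) = 530 - \left(\frac{2}{9} + \frac{9 + \frac{6}{7} + 24}{6}\right) = 530 - \left(\frac{2}{9} + \frac{1}{6} \cdot \frac{237}{7}\right) = 530 - \left(\frac{2}{9} + \frac{79}{14}\right) = 530 - \frac{739}{126} = \frac{66041}{126}$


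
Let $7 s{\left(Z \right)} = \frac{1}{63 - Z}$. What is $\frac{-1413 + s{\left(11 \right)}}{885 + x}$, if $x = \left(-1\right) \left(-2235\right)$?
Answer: $- \frac{514331}{1135680} \approx -0.45288$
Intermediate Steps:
$s{\left(Z \right)} = \frac{1}{7 \left(63 - Z\right)}$
$x = 2235$
$\frac{-1413 + s{\left(11 \right)}}{885 + x} = \frac{-1413 - \frac{1}{-441 + 7 \cdot 11}}{885 + 2235} = \frac{-1413 - \frac{1}{-441 + 77}}{3120} = \left(-1413 - \frac{1}{-364}\right) \frac{1}{3120} = \left(-1413 - - \frac{1}{364}\right) \frac{1}{3120} = \left(-1413 + \frac{1}{364}\right) \frac{1}{3120} = \left(- \frac{514331}{364}\right) \frac{1}{3120} = - \frac{514331}{1135680}$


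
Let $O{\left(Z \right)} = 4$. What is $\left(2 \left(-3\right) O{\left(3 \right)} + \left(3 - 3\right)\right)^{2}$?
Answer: $576$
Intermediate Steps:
$\left(2 \left(-3\right) O{\left(3 \right)} + \left(3 - 3\right)\right)^{2} = \left(2 \left(-3\right) 4 + \left(3 - 3\right)\right)^{2} = \left(\left(-6\right) 4 + \left(3 - 3\right)\right)^{2} = \left(-24 + 0\right)^{2} = \left(-24\right)^{2} = 576$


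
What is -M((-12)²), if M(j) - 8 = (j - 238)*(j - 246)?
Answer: -9596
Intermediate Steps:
M(j) = 8 + (-246 + j)*(-238 + j) (M(j) = 8 + (j - 238)*(j - 246) = 8 + (-238 + j)*(-246 + j) = 8 + (-246 + j)*(-238 + j))
-M((-12)²) = -(58556 + ((-12)²)² - 484*(-12)²) = -(58556 + 144² - 484*144) = -(58556 + 20736 - 69696) = -1*9596 = -9596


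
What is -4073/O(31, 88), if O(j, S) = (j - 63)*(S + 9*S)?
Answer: 4073/28160 ≈ 0.14464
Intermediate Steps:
O(j, S) = 10*S*(-63 + j) (O(j, S) = (-63 + j)*(10*S) = 10*S*(-63 + j))
-4073/O(31, 88) = -4073*1/(880*(-63 + 31)) = -4073/(10*88*(-32)) = -4073/(-28160) = -4073*(-1/28160) = 4073/28160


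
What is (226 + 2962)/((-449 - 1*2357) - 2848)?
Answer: -1594/2827 ≈ -0.56385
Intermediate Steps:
(226 + 2962)/((-449 - 1*2357) - 2848) = 3188/((-449 - 2357) - 2848) = 3188/(-2806 - 2848) = 3188/(-5654) = 3188*(-1/5654) = -1594/2827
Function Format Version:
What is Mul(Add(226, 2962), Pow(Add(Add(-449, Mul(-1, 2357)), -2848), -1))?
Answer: Rational(-1594, 2827) ≈ -0.56385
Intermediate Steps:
Mul(Add(226, 2962), Pow(Add(Add(-449, Mul(-1, 2357)), -2848), -1)) = Mul(3188, Pow(Add(Add(-449, -2357), -2848), -1)) = Mul(3188, Pow(Add(-2806, -2848), -1)) = Mul(3188, Pow(-5654, -1)) = Mul(3188, Rational(-1, 5654)) = Rational(-1594, 2827)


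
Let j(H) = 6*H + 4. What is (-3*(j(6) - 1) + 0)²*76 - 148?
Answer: 1040216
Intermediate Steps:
j(H) = 4 + 6*H
(-3*(j(6) - 1) + 0)²*76 - 148 = (-3*((4 + 6*6) - 1) + 0)²*76 - 148 = (-3*((4 + 36) - 1) + 0)²*76 - 148 = (-3*(40 - 1) + 0)²*76 - 148 = (-3*39 + 0)²*76 - 148 = (-117 + 0)²*76 - 148 = (-117)²*76 - 148 = 13689*76 - 148 = 1040364 - 148 = 1040216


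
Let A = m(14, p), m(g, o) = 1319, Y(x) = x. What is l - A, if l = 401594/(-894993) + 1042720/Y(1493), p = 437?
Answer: -829852659013/1336224549 ≈ -621.04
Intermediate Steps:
l = 932627521118/1336224549 (l = 401594/(-894993) + 1042720/1493 = 401594*(-1/894993) + 1042720*(1/1493) = -401594/894993 + 1042720/1493 = 932627521118/1336224549 ≈ 697.96)
A = 1319
l - A = 932627521118/1336224549 - 1*1319 = 932627521118/1336224549 - 1319 = -829852659013/1336224549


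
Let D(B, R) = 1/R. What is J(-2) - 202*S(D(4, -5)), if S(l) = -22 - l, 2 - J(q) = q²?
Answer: 22008/5 ≈ 4401.6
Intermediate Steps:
J(q) = 2 - q²
J(-2) - 202*S(D(4, -5)) = (2 - 1*(-2)²) - 202*(-22 - 1/(-5)) = (2 - 1*4) - 202*(-22 - 1*(-⅕)) = (2 - 4) - 202*(-22 + ⅕) = -2 - 202*(-109/5) = -2 + 22018/5 = 22008/5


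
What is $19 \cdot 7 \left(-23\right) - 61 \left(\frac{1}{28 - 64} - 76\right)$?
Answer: $\frac{56833}{36} \approx 1578.7$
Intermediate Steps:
$19 \cdot 7 \left(-23\right) - 61 \left(\frac{1}{28 - 64} - 76\right) = 133 \left(-23\right) - 61 \left(\frac{1}{-36} - 76\right) = -3059 - 61 \left(- \frac{1}{36} - 76\right) = -3059 - 61 \left(- \frac{2737}{36}\right) = -3059 - - \frac{166957}{36} = -3059 + \frac{166957}{36} = \frac{56833}{36}$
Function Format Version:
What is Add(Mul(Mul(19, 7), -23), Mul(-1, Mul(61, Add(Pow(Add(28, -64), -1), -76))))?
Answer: Rational(56833, 36) ≈ 1578.7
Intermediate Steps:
Add(Mul(Mul(19, 7), -23), Mul(-1, Mul(61, Add(Pow(Add(28, -64), -1), -76)))) = Add(Mul(133, -23), Mul(-1, Mul(61, Add(Pow(-36, -1), -76)))) = Add(-3059, Mul(-1, Mul(61, Add(Rational(-1, 36), -76)))) = Add(-3059, Mul(-1, Mul(61, Rational(-2737, 36)))) = Add(-3059, Mul(-1, Rational(-166957, 36))) = Add(-3059, Rational(166957, 36)) = Rational(56833, 36)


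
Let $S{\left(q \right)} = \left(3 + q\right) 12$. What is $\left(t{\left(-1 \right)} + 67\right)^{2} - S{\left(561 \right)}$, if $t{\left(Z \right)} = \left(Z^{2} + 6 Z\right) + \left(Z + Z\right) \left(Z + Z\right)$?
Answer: $-2412$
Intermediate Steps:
$S{\left(q \right)} = 36 + 12 q$
$t{\left(Z \right)} = 5 Z^{2} + 6 Z$ ($t{\left(Z \right)} = \left(Z^{2} + 6 Z\right) + 2 Z 2 Z = \left(Z^{2} + 6 Z\right) + 4 Z^{2} = 5 Z^{2} + 6 Z$)
$\left(t{\left(-1 \right)} + 67\right)^{2} - S{\left(561 \right)} = \left(- (6 + 5 \left(-1\right)) + 67\right)^{2} - \left(36 + 12 \cdot 561\right) = \left(- (6 - 5) + 67\right)^{2} - \left(36 + 6732\right) = \left(\left(-1\right) 1 + 67\right)^{2} - 6768 = \left(-1 + 67\right)^{2} - 6768 = 66^{2} - 6768 = 4356 - 6768 = -2412$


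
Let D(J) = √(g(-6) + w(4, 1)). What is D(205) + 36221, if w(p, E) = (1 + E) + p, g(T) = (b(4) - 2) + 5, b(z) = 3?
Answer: 36221 + 2*√3 ≈ 36224.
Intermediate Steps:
g(T) = 6 (g(T) = (3 - 2) + 5 = 1 + 5 = 6)
w(p, E) = 1 + E + p
D(J) = 2*√3 (D(J) = √(6 + (1 + 1 + 4)) = √(6 + 6) = √12 = 2*√3)
D(205) + 36221 = 2*√3 + 36221 = 36221 + 2*√3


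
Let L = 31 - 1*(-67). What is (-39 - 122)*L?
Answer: -15778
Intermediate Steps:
L = 98 (L = 31 + 67 = 98)
(-39 - 122)*L = (-39 - 122)*98 = -161*98 = -15778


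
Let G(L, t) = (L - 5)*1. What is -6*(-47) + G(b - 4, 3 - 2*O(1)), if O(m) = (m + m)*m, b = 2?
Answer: 275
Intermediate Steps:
O(m) = 2*m² (O(m) = (2*m)*m = 2*m²)
G(L, t) = -5 + L (G(L, t) = (-5 + L)*1 = -5 + L)
-6*(-47) + G(b - 4, 3 - 2*O(1)) = -6*(-47) + (-5 + (2 - 4)) = 282 + (-5 - 2) = 282 - 7 = 275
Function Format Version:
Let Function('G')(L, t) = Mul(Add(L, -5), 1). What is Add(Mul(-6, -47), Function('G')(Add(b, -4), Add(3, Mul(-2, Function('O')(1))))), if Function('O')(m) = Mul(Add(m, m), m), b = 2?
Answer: 275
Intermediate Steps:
Function('O')(m) = Mul(2, Pow(m, 2)) (Function('O')(m) = Mul(Mul(2, m), m) = Mul(2, Pow(m, 2)))
Function('G')(L, t) = Add(-5, L) (Function('G')(L, t) = Mul(Add(-5, L), 1) = Add(-5, L))
Add(Mul(-6, -47), Function('G')(Add(b, -4), Add(3, Mul(-2, Function('O')(1))))) = Add(Mul(-6, -47), Add(-5, Add(2, -4))) = Add(282, Add(-5, -2)) = Add(282, -7) = 275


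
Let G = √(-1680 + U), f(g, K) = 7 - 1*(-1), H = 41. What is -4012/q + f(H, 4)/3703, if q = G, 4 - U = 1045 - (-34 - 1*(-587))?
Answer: 8/3703 + 1003*I*√542/271 ≈ 0.0021604 + 86.165*I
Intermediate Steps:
U = -488 (U = 4 - (1045 - (-34 - 1*(-587))) = 4 - (1045 - (-34 + 587)) = 4 - (1045 - 1*553) = 4 - (1045 - 553) = 4 - 1*492 = 4 - 492 = -488)
f(g, K) = 8 (f(g, K) = 7 + 1 = 8)
G = 2*I*√542 (G = √(-1680 - 488) = √(-2168) = 2*I*√542 ≈ 46.562*I)
q = 2*I*√542 ≈ 46.562*I
-4012/q + f(H, 4)/3703 = -4012*(-I*√542/1084) + 8/3703 = -(-1003)*I*√542/271 + 8*(1/3703) = 1003*I*√542/271 + 8/3703 = 8/3703 + 1003*I*√542/271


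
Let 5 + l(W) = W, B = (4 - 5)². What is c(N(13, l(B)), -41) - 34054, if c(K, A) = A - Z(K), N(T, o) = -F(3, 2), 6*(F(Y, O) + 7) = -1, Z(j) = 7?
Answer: -34102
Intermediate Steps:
B = 1 (B = (-1)² = 1)
l(W) = -5 + W
F(Y, O) = -43/6 (F(Y, O) = -7 + (⅙)*(-1) = -7 - ⅙ = -43/6)
N(T, o) = 43/6 (N(T, o) = -1*(-43/6) = 43/6)
c(K, A) = -7 + A (c(K, A) = A - 1*7 = A - 7 = -7 + A)
c(N(13, l(B)), -41) - 34054 = (-7 - 41) - 34054 = -48 - 34054 = -34102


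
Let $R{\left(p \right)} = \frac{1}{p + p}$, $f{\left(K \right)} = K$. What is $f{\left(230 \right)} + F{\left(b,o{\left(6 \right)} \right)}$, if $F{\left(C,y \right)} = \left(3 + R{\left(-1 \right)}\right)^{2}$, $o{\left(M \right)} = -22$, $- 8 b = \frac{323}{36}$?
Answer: $\frac{945}{4} \approx 236.25$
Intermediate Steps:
$b = - \frac{323}{288}$ ($b = - \frac{323 \cdot \frac{1}{36}}{8} = \left(- \frac{1}{8}\right) \frac{323}{36} = - \frac{323}{288} \approx -1.1215$)
$R{\left(p \right)} = \frac{1}{2 p}$
$F{\left(C,y \right)} = \frac{25}{4}$ ($F{\left(C,y \right)} = \left(3 + \frac{1}{2 \left(-1\right)}\right)^{2} = \left(3 + \frac{1}{2} \left(-1\right)\right)^{2} = \left(3 - \frac{1}{2}\right)^{2} = \left(\frac{5}{2}\right)^{2} = \frac{25}{4}$)
$f{\left(230 \right)} + F{\left(b,o{\left(6 \right)} \right)} = 230 + \frac{25}{4} = \frac{945}{4}$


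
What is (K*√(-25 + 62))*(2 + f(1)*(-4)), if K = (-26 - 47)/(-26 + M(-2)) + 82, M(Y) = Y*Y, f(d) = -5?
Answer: 1877*√37 ≈ 11417.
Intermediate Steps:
M(Y) = Y²
K = 1877/22 (K = (-26 - 47)/(-26 + (-2)²) + 82 = -73/(-26 + 4) + 82 = -73/(-22) + 82 = -73*(-1/22) + 82 = 73/22 + 82 = 1877/22 ≈ 85.318)
(K*√(-25 + 62))*(2 + f(1)*(-4)) = (1877*√(-25 + 62)/22)*(2 - 5*(-4)) = (1877*√37/22)*(2 + 20) = (1877*√37/22)*22 = 1877*√37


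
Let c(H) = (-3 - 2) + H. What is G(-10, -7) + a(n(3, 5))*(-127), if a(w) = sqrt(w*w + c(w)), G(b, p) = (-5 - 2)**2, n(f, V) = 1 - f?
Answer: 49 - 127*I*sqrt(3) ≈ 49.0 - 219.97*I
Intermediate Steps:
G(b, p) = 49 (G(b, p) = (-7)**2 = 49)
c(H) = -5 + H
a(w) = sqrt(-5 + w + w**2) (a(w) = sqrt(w*w + (-5 + w)) = sqrt(w**2 + (-5 + w)) = sqrt(-5 + w + w**2))
G(-10, -7) + a(n(3, 5))*(-127) = 49 + sqrt(-5 + (1 - 1*3) + (1 - 1*3)**2)*(-127) = 49 + sqrt(-5 + (1 - 3) + (1 - 3)**2)*(-127) = 49 + sqrt(-5 - 2 + (-2)**2)*(-127) = 49 + sqrt(-5 - 2 + 4)*(-127) = 49 + sqrt(-3)*(-127) = 49 + (I*sqrt(3))*(-127) = 49 - 127*I*sqrt(3)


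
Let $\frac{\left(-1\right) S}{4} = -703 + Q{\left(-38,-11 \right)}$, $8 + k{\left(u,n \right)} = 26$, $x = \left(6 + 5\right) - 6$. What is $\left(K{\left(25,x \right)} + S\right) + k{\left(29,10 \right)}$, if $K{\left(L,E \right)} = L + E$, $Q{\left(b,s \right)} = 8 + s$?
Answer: $2872$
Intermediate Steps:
$x = 5$ ($x = 11 - 6 = 5$)
$k{\left(u,n \right)} = 18$ ($k{\left(u,n \right)} = -8 + 26 = 18$)
$K{\left(L,E \right)} = E + L$
$S = 2824$ ($S = - 4 \left(-703 + \left(8 - 11\right)\right) = - 4 \left(-703 - 3\right) = \left(-4\right) \left(-706\right) = 2824$)
$\left(K{\left(25,x \right)} + S\right) + k{\left(29,10 \right)} = \left(\left(5 + 25\right) + 2824\right) + 18 = \left(30 + 2824\right) + 18 = 2854 + 18 = 2872$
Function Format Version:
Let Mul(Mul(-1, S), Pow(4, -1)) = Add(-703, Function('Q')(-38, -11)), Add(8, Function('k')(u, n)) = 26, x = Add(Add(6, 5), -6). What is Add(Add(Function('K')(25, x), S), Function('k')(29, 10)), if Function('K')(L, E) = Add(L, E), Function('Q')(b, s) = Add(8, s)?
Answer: 2872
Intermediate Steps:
x = 5 (x = Add(11, -6) = 5)
Function('k')(u, n) = 18 (Function('k')(u, n) = Add(-8, 26) = 18)
Function('K')(L, E) = Add(E, L)
S = 2824 (S = Mul(-4, Add(-703, Add(8, -11))) = Mul(-4, Add(-703, -3)) = Mul(-4, -706) = 2824)
Add(Add(Function('K')(25, x), S), Function('k')(29, 10)) = Add(Add(Add(5, 25), 2824), 18) = Add(Add(30, 2824), 18) = Add(2854, 18) = 2872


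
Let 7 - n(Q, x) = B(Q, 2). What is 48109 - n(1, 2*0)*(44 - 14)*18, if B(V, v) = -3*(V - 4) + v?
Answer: 50269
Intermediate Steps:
B(V, v) = 12 + v - 3*V (B(V, v) = -3*(-4 + V) + v = (12 - 3*V) + v = 12 + v - 3*V)
n(Q, x) = -7 + 3*Q (n(Q, x) = 7 - (12 + 2 - 3*Q) = 7 - (14 - 3*Q) = 7 + (-14 + 3*Q) = -7 + 3*Q)
48109 - n(1, 2*0)*(44 - 14)*18 = 48109 - (-7 + 3*1)*(44 - 14)*18 = 48109 - (-7 + 3)*30*18 = 48109 - (-4)*540 = 48109 - 1*(-2160) = 48109 + 2160 = 50269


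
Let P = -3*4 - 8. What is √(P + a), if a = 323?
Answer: √303 ≈ 17.407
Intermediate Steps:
P = -20 (P = -12 - 8 = -20)
√(P + a) = √(-20 + 323) = √303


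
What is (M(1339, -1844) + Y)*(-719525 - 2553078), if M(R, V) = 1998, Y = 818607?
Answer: -2685514384815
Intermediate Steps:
(M(1339, -1844) + Y)*(-719525 - 2553078) = (1998 + 818607)*(-719525 - 2553078) = 820605*(-3272603) = -2685514384815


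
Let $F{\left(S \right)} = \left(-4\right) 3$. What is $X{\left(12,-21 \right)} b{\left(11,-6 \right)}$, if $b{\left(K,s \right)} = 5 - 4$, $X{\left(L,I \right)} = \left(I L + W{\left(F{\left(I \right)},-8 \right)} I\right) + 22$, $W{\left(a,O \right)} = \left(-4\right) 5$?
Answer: $190$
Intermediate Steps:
$F{\left(S \right)} = -12$
$W{\left(a,O \right)} = -20$
$X{\left(L,I \right)} = 22 - 20 I + I L$ ($X{\left(L,I \right)} = \left(I L - 20 I\right) + 22 = \left(- 20 I + I L\right) + 22 = 22 - 20 I + I L$)
$b{\left(K,s \right)} = 1$ ($b{\left(K,s \right)} = 5 - 4 = 1$)
$X{\left(12,-21 \right)} b{\left(11,-6 \right)} = \left(22 - -420 - 252\right) 1 = \left(22 + 420 - 252\right) 1 = 190 \cdot 1 = 190$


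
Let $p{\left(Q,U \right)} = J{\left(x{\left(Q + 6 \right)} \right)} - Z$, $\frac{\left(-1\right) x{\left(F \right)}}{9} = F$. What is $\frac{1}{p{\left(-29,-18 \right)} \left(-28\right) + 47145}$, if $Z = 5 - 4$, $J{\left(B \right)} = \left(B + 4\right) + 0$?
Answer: $\frac{1}{41265} \approx 2.4234 \cdot 10^{-5}$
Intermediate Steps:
$x{\left(F \right)} = - 9 F$
$J{\left(B \right)} = 4 + B$ ($J{\left(B \right)} = \left(4 + B\right) + 0 = 4 + B$)
$Z = 1$ ($Z = 5 - 4 = 1$)
$p{\left(Q,U \right)} = -51 - 9 Q$ ($p{\left(Q,U \right)} = \left(4 - 9 \left(Q + 6\right)\right) - 1 = \left(4 - 9 \left(6 + Q\right)\right) - 1 = \left(4 - \left(54 + 9 Q\right)\right) - 1 = \left(-50 - 9 Q\right) - 1 = -51 - 9 Q$)
$\frac{1}{p{\left(-29,-18 \right)} \left(-28\right) + 47145} = \frac{1}{\left(-51 - -261\right) \left(-28\right) + 47145} = \frac{1}{\left(-51 + 261\right) \left(-28\right) + 47145} = \frac{1}{210 \left(-28\right) + 47145} = \frac{1}{-5880 + 47145} = \frac{1}{41265}$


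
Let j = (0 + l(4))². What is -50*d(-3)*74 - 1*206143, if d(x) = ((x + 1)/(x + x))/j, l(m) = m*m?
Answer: -39580381/192 ≈ -2.0615e+5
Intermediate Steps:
l(m) = m²
j = 256 (j = (0 + 4²)² = (0 + 16)² = 16² = 256)
d(x) = (1 + x)/(512*x) (d(x) = ((x + 1)/(x + x))/256 = ((1 + x)/((2*x)))*(1/256) = ((1 + x)*(1/(2*x)))*(1/256) = ((1 + x)/(2*x))*(1/256) = (1 + x)/(512*x))
-50*d(-3)*74 - 1*206143 = -25*(1 - 3)/(256*(-3))*74 - 1*206143 = -25*(-1)*(-2)/(256*3)*74 - 206143 = -50*1/768*74 - 206143 = -25/384*74 - 206143 = -925/192 - 206143 = -39580381/192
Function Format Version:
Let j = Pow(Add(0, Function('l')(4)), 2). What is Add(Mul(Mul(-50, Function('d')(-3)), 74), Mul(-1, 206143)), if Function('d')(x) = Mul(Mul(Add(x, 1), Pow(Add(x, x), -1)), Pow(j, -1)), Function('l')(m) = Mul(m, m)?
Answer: Rational(-39580381, 192) ≈ -2.0615e+5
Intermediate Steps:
Function('l')(m) = Pow(m, 2)
j = 256 (j = Pow(Add(0, Pow(4, 2)), 2) = Pow(Add(0, 16), 2) = Pow(16, 2) = 256)
Function('d')(x) = Mul(Rational(1, 512), Pow(x, -1), Add(1, x)) (Function('d')(x) = Mul(Mul(Add(x, 1), Pow(Add(x, x), -1)), Pow(256, -1)) = Mul(Mul(Add(1, x), Pow(Mul(2, x), -1)), Rational(1, 256)) = Mul(Mul(Add(1, x), Mul(Rational(1, 2), Pow(x, -1))), Rational(1, 256)) = Mul(Mul(Rational(1, 2), Pow(x, -1), Add(1, x)), Rational(1, 256)) = Mul(Rational(1, 512), Pow(x, -1), Add(1, x)))
Add(Mul(Mul(-50, Function('d')(-3)), 74), Mul(-1, 206143)) = Add(Mul(Mul(-50, Mul(Rational(1, 512), Pow(-3, -1), Add(1, -3))), 74), Mul(-1, 206143)) = Add(Mul(Mul(-50, Mul(Rational(1, 512), Rational(-1, 3), -2)), 74), -206143) = Add(Mul(Mul(-50, Rational(1, 768)), 74), -206143) = Add(Mul(Rational(-25, 384), 74), -206143) = Add(Rational(-925, 192), -206143) = Rational(-39580381, 192)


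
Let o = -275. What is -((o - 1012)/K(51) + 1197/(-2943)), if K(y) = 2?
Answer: 421115/654 ≈ 643.91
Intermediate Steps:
-((o - 1012)/K(51) + 1197/(-2943)) = -((-275 - 1012)/2 + 1197/(-2943)) = -(-1287*1/2 + 1197*(-1/2943)) = -(-1287/2 - 133/327) = -1*(-421115/654) = 421115/654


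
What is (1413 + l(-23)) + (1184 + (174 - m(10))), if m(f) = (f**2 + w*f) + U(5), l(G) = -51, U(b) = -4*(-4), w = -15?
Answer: 2754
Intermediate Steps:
U(b) = 16
m(f) = 16 + f**2 - 15*f (m(f) = (f**2 - 15*f) + 16 = 16 + f**2 - 15*f)
(1413 + l(-23)) + (1184 + (174 - m(10))) = (1413 - 51) + (1184 + (174 - (16 + 10**2 - 15*10))) = 1362 + (1184 + (174 - (16 + 100 - 150))) = 1362 + (1184 + (174 - 1*(-34))) = 1362 + (1184 + (174 + 34)) = 1362 + (1184 + 208) = 1362 + 1392 = 2754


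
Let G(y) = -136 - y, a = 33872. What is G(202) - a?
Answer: -34210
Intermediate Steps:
G(202) - a = (-136 - 1*202) - 1*33872 = (-136 - 202) - 33872 = -338 - 33872 = -34210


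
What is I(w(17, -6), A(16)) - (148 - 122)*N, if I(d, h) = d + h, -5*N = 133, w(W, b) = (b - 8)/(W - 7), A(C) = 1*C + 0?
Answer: 3531/5 ≈ 706.20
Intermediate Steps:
A(C) = C (A(C) = C + 0 = C)
w(W, b) = (-8 + b)/(-7 + W)
N = -133/5 (N = -1/5*133 = -133/5 ≈ -26.600)
I(w(17, -6), A(16)) - (148 - 122)*N = ((-8 - 6)/(-7 + 17) + 16) - (148 - 122)*(-133)/5 = (-14/10 + 16) - 26*(-133)/5 = ((1/10)*(-14) + 16) - 1*(-3458/5) = (-7/5 + 16) + 3458/5 = 73/5 + 3458/5 = 3531/5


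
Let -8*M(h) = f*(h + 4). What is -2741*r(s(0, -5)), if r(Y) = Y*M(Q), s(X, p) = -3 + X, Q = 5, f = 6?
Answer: -222021/4 ≈ -55505.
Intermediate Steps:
M(h) = -3 - 3*h/4 (M(h) = -3*(h + 4)/4 = -3*(4 + h)/4 = -(24 + 6*h)/8 = -3 - 3*h/4)
r(Y) = -27*Y/4 (r(Y) = Y*(-3 - ¾*5) = Y*(-3 - 15/4) = Y*(-27/4) = -27*Y/4)
-2741*r(s(0, -5)) = -(-74007)*(-3 + 0)/4 = -(-74007)*(-3)/4 = -2741*81/4 = -222021/4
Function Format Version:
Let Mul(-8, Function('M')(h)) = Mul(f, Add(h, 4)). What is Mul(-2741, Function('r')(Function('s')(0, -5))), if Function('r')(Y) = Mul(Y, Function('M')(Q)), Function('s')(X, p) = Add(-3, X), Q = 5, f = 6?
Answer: Rational(-222021, 4) ≈ -55505.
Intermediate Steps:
Function('M')(h) = Add(-3, Mul(Rational(-3, 4), h)) (Function('M')(h) = Mul(Rational(-1, 8), Mul(6, Add(h, 4))) = Mul(Rational(-1, 8), Mul(6, Add(4, h))) = Mul(Rational(-1, 8), Add(24, Mul(6, h))) = Add(-3, Mul(Rational(-3, 4), h)))
Function('r')(Y) = Mul(Rational(-27, 4), Y) (Function('r')(Y) = Mul(Y, Add(-3, Mul(Rational(-3, 4), 5))) = Mul(Y, Add(-3, Rational(-15, 4))) = Mul(Y, Rational(-27, 4)) = Mul(Rational(-27, 4), Y))
Mul(-2741, Function('r')(Function('s')(0, -5))) = Mul(-2741, Mul(Rational(-27, 4), Add(-3, 0))) = Mul(-2741, Mul(Rational(-27, 4), -3)) = Mul(-2741, Rational(81, 4)) = Rational(-222021, 4)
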